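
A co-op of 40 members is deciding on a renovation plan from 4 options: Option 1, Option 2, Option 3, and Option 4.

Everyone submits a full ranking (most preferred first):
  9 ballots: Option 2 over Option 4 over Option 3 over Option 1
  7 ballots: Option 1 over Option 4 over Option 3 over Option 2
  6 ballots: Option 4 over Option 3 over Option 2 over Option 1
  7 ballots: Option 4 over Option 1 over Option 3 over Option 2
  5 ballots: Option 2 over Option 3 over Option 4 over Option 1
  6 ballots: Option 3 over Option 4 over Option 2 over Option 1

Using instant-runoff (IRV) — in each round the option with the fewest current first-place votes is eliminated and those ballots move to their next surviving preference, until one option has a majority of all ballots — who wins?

Round 1: Option 1 7, Option 2 14, Option 3 6, Option 4 13. Option 3 eliminated.
Round 2: Option 1 7, Option 2 14, Option 4 19. Option 1 eliminated.
Round 3: Option 2 14, Option 4 26. Option 4 has a majority (≥21).

Option 4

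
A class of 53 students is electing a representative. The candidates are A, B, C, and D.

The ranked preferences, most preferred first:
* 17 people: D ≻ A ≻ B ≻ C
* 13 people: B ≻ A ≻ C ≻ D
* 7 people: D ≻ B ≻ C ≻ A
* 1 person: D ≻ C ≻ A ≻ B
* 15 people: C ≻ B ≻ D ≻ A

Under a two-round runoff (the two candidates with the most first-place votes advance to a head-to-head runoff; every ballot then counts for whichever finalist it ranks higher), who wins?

C

Round 1 first-place votes: A 0, B 13, C 15, D 25. D and C advance.
Runoff: D is ranked above C on 25 ballots, C above D on 28.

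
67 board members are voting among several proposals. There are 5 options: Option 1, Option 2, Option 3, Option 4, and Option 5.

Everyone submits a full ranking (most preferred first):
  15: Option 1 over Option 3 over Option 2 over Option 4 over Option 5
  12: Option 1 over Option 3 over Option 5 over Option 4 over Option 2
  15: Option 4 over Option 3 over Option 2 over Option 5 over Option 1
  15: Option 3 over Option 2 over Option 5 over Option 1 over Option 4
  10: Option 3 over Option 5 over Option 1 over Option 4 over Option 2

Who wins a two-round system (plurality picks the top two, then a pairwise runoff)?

Round 1 first-place votes: Option 1 27, Option 2 0, Option 3 25, Option 4 15, Option 5 0. Option 1 and Option 3 advance.
Runoff: Option 1 is ranked above Option 3 on 27 ballots, Option 3 above Option 1 on 40.

Option 3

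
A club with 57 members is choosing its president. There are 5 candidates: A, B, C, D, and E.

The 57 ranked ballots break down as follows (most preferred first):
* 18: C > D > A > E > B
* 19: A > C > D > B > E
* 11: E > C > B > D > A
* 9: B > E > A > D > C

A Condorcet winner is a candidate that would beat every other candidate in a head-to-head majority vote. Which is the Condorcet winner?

C

C vs A: 29–28
C vs B: 48–9
C vs D: 48–9
C vs E: 37–20
C beats every other candidate.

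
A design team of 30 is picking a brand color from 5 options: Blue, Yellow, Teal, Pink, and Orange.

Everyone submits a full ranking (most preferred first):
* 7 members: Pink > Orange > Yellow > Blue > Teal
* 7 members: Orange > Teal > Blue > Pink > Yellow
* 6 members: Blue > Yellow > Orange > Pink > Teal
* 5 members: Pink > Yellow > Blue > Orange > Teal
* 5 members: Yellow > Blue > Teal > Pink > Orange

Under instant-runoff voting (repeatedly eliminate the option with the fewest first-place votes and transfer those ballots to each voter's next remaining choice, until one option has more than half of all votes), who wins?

Round 1: Blue 6, Yellow 5, Teal 0, Pink 12, Orange 7. Teal eliminated.
Round 2: Blue 6, Yellow 5, Pink 12, Orange 7. Yellow eliminated.
Round 3: Blue 11, Pink 12, Orange 7. Orange eliminated.
Round 4: Blue 18, Pink 12. Blue has a majority (≥16).

Blue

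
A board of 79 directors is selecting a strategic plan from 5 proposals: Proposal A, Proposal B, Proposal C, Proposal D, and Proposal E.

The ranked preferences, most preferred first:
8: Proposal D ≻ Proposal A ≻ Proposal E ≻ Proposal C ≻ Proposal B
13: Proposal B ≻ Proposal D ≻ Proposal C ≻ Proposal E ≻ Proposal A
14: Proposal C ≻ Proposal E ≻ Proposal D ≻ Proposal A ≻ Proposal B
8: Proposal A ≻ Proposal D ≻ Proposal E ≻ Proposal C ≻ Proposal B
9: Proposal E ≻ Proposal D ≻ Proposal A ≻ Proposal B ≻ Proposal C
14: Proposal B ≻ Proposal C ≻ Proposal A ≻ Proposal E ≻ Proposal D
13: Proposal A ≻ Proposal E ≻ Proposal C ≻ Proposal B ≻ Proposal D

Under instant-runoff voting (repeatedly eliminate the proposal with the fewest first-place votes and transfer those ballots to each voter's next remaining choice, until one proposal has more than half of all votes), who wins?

Proposal A

Round 1: Proposal A 21, Proposal B 27, Proposal C 14, Proposal D 8, Proposal E 9. Proposal D eliminated.
Round 2: Proposal A 29, Proposal B 27, Proposal C 14, Proposal E 9. Proposal E eliminated.
Round 3: Proposal A 38, Proposal B 27, Proposal C 14. Proposal C eliminated.
Round 4: Proposal A 52, Proposal B 27. Proposal A has a majority (≥40).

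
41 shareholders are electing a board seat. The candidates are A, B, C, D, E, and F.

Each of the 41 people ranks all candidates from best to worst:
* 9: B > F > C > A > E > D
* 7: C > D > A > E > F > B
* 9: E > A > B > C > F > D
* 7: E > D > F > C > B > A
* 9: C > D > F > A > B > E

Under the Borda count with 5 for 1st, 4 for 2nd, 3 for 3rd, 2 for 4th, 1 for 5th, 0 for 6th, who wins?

C

A: 9×2 + 7×3 + 9×4 + 7×0 + 9×2 = 93
B: 9×5 + 7×0 + 9×3 + 7×1 + 9×1 = 88
C: 9×3 + 7×5 + 9×2 + 7×2 + 9×5 = 139
D: 9×0 + 7×4 + 9×0 + 7×4 + 9×4 = 92
E: 9×1 + 7×2 + 9×5 + 7×5 + 9×0 = 103
F: 9×4 + 7×1 + 9×1 + 7×3 + 9×3 = 100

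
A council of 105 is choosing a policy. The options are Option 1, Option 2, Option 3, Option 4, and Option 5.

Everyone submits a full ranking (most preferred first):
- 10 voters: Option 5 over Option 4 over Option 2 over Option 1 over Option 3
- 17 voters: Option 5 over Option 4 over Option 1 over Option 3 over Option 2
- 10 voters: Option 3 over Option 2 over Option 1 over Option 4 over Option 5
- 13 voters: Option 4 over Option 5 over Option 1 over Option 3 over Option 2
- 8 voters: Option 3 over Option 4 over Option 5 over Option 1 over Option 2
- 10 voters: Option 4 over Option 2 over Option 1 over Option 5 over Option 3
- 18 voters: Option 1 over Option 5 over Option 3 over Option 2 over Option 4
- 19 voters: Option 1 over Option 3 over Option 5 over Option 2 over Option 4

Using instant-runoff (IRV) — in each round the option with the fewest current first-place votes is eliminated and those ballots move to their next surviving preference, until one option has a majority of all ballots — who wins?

Option 4

Round 1: Option 1 37, Option 2 0, Option 3 18, Option 4 23, Option 5 27. Option 2 eliminated.
Round 2: Option 1 37, Option 3 18, Option 4 23, Option 5 27. Option 3 eliminated.
Round 3: Option 1 47, Option 4 31, Option 5 27. Option 5 eliminated.
Round 4: Option 1 47, Option 4 58. Option 4 has a majority (≥53).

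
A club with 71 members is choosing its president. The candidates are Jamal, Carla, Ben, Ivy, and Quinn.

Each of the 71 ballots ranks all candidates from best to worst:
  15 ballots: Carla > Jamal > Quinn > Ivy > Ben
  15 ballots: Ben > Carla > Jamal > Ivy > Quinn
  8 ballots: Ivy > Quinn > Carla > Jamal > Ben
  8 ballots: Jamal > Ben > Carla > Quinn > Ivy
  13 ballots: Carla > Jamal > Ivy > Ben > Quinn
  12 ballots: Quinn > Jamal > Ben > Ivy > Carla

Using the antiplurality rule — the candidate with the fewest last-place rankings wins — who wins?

Jamal

Last-place votes: Jamal 0, Carla 12, Ben 23, Ivy 8, Quinn 28.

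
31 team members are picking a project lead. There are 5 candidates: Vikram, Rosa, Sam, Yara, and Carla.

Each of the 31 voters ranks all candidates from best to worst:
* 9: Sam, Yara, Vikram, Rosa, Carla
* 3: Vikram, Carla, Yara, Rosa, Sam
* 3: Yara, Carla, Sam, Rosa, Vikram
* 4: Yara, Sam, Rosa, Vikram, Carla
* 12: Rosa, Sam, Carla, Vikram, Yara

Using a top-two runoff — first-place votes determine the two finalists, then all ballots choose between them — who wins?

Round 1 first-place votes: Vikram 3, Rosa 12, Sam 9, Yara 7, Carla 0. Rosa and Sam advance.
Runoff: Rosa is ranked above Sam on 15 ballots, Sam above Rosa on 16.

Sam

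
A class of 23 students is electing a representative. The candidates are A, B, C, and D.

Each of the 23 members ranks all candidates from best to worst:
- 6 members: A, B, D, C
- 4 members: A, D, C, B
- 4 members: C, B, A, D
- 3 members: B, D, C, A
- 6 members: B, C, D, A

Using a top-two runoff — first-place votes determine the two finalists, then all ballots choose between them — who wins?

Round 1 first-place votes: A 10, B 9, C 4, D 0. A and B advance.
Runoff: A is ranked above B on 10 ballots, B above A on 13.

B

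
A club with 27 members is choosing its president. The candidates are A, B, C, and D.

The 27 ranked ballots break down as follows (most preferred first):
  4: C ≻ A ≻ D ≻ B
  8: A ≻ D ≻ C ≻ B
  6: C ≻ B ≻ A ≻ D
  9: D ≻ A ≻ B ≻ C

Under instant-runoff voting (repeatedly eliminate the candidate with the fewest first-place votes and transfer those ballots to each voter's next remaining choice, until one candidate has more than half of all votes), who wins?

D

Round 1: A 8, B 0, C 10, D 9. B eliminated.
Round 2: A 8, C 10, D 9. A eliminated.
Round 3: C 10, D 17. D has a majority (≥14).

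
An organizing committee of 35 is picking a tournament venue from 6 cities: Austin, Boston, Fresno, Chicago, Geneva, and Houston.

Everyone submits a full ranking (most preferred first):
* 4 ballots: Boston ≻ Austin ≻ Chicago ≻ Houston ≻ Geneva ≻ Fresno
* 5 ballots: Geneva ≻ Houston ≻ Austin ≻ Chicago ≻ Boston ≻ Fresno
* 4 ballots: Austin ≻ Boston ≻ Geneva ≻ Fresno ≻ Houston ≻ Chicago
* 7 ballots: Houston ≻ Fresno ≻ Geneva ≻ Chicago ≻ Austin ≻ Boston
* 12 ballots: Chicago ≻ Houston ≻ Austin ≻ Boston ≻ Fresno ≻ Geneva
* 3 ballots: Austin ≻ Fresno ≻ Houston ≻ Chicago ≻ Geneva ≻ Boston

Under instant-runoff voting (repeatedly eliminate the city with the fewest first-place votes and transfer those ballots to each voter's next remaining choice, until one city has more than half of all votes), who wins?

Houston

Round 1: Austin 7, Boston 4, Fresno 0, Chicago 12, Geneva 5, Houston 7. Fresno eliminated.
Round 2: Austin 7, Boston 4, Chicago 12, Geneva 5, Houston 7. Boston eliminated.
Round 3: Austin 11, Chicago 12, Geneva 5, Houston 7. Geneva eliminated.
Round 4: Austin 11, Chicago 12, Houston 12. Austin eliminated.
Round 5: Chicago 16, Houston 19. Houston has a majority (≥18).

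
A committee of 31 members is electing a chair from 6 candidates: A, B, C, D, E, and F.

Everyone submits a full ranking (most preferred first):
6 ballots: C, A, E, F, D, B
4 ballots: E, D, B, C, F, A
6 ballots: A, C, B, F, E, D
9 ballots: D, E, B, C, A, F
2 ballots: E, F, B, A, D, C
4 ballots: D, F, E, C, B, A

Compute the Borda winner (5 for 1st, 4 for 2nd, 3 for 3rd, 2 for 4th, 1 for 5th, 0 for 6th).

E

A: 6×4 + 4×0 + 6×5 + 9×1 + 2×2 + 4×0 = 67
B: 6×0 + 4×3 + 6×3 + 9×3 + 2×3 + 4×1 = 67
C: 6×5 + 4×2 + 6×4 + 9×2 + 2×0 + 4×2 = 88
D: 6×1 + 4×4 + 6×0 + 9×5 + 2×1 + 4×5 = 89
E: 6×3 + 4×5 + 6×1 + 9×4 + 2×5 + 4×3 = 102
F: 6×2 + 4×1 + 6×2 + 9×0 + 2×4 + 4×4 = 52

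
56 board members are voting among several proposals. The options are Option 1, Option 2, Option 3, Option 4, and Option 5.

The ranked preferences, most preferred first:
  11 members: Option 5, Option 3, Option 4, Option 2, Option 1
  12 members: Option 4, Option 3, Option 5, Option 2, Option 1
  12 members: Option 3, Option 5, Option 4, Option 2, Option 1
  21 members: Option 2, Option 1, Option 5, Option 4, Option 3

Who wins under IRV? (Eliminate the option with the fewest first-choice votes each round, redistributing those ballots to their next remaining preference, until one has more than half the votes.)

Option 3

Round 1: Option 1 0, Option 2 21, Option 3 12, Option 4 12, Option 5 11. Option 1 eliminated.
Round 2: Option 2 21, Option 3 12, Option 4 12, Option 5 11. Option 5 eliminated.
Round 3: Option 2 21, Option 3 23, Option 4 12. Option 4 eliminated.
Round 4: Option 2 21, Option 3 35. Option 3 has a majority (≥29).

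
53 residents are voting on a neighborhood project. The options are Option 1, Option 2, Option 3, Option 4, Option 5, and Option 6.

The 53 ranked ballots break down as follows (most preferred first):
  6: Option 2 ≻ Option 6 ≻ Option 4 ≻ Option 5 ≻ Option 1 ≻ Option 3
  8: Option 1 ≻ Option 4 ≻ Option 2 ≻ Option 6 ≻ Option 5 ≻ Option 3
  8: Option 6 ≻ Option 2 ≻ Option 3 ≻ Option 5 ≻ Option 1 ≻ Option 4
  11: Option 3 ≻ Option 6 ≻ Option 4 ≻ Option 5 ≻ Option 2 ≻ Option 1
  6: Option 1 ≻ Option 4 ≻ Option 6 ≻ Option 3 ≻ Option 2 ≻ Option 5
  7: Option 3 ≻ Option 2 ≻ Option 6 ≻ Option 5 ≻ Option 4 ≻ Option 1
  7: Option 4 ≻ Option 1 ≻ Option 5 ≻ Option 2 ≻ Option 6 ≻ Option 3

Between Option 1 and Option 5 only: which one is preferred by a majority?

Option 5

Option 1 is ranked above Option 5 on 21 ballots; Option 5 above Option 1 on 32.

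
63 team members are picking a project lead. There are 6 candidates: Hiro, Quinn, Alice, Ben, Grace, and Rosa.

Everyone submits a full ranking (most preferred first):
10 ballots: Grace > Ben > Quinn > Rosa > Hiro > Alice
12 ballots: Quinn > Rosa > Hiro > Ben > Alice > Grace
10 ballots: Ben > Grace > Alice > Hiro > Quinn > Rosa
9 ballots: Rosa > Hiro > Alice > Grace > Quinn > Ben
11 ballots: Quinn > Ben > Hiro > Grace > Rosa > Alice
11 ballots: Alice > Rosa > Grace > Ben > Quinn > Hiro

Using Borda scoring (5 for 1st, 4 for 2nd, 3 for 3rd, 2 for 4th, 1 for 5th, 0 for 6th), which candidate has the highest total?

Ben

Hiro: 10×1 + 12×3 + 10×2 + 9×4 + 11×3 + 11×0 = 135
Quinn: 10×3 + 12×5 + 10×1 + 9×1 + 11×5 + 11×1 = 175
Alice: 10×0 + 12×1 + 10×3 + 9×3 + 11×0 + 11×5 = 124
Ben: 10×4 + 12×2 + 10×5 + 9×0 + 11×4 + 11×2 = 180
Grace: 10×5 + 12×0 + 10×4 + 9×2 + 11×2 + 11×3 = 163
Rosa: 10×2 + 12×4 + 10×0 + 9×5 + 11×1 + 11×4 = 168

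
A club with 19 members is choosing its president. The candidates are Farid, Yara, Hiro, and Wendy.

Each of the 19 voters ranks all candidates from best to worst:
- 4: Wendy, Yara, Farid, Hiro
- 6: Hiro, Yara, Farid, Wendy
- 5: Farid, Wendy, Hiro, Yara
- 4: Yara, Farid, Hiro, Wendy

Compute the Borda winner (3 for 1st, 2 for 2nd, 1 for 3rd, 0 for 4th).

Farid

Farid: 4×1 + 6×1 + 5×3 + 4×2 = 33
Yara: 4×2 + 6×2 + 5×0 + 4×3 = 32
Hiro: 4×0 + 6×3 + 5×1 + 4×1 = 27
Wendy: 4×3 + 6×0 + 5×2 + 4×0 = 22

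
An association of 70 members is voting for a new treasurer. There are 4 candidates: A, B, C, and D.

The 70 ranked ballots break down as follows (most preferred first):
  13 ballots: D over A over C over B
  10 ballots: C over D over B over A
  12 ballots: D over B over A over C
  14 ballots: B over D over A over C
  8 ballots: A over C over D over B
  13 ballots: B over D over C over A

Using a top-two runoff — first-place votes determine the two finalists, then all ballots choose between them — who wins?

D

Round 1 first-place votes: A 8, B 27, C 10, D 25. B and D advance.
Runoff: B is ranked above D on 27 ballots, D above B on 43.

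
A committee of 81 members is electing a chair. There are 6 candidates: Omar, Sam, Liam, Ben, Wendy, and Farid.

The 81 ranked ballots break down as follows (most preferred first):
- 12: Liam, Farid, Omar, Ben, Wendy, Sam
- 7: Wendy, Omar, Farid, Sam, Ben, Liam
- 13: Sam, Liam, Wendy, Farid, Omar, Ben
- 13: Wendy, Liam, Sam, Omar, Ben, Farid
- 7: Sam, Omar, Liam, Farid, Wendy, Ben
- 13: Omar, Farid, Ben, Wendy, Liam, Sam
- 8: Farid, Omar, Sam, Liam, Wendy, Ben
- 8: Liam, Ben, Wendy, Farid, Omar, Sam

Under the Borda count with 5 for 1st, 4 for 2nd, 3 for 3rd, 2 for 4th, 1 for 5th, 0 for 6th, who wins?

Liam

Omar: 12×3 + 7×4 + 13×1 + 13×2 + 7×4 + 13×5 + 8×4 + 8×1 = 236
Sam: 12×0 + 7×2 + 13×5 + 13×3 + 7×5 + 13×0 + 8×3 + 8×0 = 177
Liam: 12×5 + 7×0 + 13×4 + 13×4 + 7×3 + 13×1 + 8×2 + 8×5 = 254
Ben: 12×2 + 7×1 + 13×0 + 13×1 + 7×0 + 13×3 + 8×0 + 8×4 = 115
Wendy: 12×1 + 7×5 + 13×3 + 13×5 + 7×1 + 13×2 + 8×1 + 8×3 = 216
Farid: 12×4 + 7×3 + 13×2 + 13×0 + 7×2 + 13×4 + 8×5 + 8×2 = 217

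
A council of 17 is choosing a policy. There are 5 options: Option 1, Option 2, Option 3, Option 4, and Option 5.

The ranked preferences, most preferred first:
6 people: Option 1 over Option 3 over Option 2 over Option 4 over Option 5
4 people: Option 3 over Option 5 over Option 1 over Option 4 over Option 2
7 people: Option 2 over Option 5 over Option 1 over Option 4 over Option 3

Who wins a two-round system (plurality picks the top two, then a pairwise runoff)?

Option 1

Round 1 first-place votes: Option 1 6, Option 2 7, Option 3 4, Option 4 0, Option 5 0. Option 2 and Option 1 advance.
Runoff: Option 2 is ranked above Option 1 on 7 ballots, Option 1 above Option 2 on 10.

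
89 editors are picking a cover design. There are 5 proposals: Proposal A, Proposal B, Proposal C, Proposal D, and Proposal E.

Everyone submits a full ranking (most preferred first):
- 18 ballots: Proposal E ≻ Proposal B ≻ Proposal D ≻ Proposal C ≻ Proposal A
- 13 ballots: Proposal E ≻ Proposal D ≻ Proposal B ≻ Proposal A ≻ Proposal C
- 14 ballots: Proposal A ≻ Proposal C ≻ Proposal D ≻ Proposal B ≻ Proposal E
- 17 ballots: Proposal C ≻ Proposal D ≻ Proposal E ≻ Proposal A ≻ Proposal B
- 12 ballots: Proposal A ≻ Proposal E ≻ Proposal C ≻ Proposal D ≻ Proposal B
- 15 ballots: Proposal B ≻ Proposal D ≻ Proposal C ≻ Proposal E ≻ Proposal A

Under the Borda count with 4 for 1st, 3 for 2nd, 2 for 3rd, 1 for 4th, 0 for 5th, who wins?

Proposal D

Proposal A: 18×0 + 13×1 + 14×4 + 17×1 + 12×4 + 15×0 = 134
Proposal B: 18×3 + 13×2 + 14×1 + 17×0 + 12×0 + 15×4 = 154
Proposal C: 18×1 + 13×0 + 14×3 + 17×4 + 12×2 + 15×2 = 182
Proposal D: 18×2 + 13×3 + 14×2 + 17×3 + 12×1 + 15×3 = 211
Proposal E: 18×4 + 13×4 + 14×0 + 17×2 + 12×3 + 15×1 = 209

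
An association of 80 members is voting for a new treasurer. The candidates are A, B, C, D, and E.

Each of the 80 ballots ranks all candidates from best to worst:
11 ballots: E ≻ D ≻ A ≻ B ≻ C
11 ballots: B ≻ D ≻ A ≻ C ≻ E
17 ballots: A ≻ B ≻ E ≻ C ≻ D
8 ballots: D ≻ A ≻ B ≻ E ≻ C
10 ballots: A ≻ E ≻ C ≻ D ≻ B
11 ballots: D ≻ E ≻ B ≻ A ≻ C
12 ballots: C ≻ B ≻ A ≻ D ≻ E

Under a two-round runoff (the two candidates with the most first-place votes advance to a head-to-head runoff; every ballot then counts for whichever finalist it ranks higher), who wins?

D

Round 1 first-place votes: A 27, B 11, C 12, D 19, E 11. A and D advance.
Runoff: A is ranked above D on 39 ballots, D above A on 41.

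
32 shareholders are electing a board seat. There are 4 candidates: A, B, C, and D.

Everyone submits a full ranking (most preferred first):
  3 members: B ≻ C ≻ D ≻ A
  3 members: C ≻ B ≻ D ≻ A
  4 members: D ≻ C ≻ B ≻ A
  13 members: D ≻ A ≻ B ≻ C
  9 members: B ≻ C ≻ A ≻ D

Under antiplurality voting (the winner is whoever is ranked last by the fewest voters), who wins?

B

Last-place votes: A 10, B 0, C 13, D 9.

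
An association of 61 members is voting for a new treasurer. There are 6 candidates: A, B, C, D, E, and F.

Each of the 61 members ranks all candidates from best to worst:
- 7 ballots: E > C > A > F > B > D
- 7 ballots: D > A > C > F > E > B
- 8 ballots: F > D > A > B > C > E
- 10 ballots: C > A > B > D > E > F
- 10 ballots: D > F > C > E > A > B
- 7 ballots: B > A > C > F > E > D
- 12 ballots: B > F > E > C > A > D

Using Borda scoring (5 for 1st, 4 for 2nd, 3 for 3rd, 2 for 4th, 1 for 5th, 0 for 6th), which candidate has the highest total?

A: 7×3 + 7×4 + 8×3 + 10×4 + 10×1 + 7×4 + 12×1 = 163
B: 7×1 + 7×0 + 8×2 + 10×3 + 10×0 + 7×5 + 12×5 = 148
C: 7×4 + 7×3 + 8×1 + 10×5 + 10×3 + 7×3 + 12×2 = 182
D: 7×0 + 7×5 + 8×4 + 10×2 + 10×5 + 7×0 + 12×0 = 137
E: 7×5 + 7×1 + 8×0 + 10×1 + 10×2 + 7×1 + 12×3 = 115
F: 7×2 + 7×2 + 8×5 + 10×0 + 10×4 + 7×2 + 12×4 = 170

C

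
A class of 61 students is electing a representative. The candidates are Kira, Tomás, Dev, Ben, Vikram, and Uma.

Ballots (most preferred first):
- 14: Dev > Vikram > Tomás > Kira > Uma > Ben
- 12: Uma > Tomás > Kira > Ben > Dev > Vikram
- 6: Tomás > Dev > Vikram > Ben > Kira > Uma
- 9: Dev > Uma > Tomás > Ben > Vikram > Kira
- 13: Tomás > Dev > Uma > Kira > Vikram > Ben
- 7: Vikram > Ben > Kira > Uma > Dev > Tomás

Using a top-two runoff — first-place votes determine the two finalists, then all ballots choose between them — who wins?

Round 1 first-place votes: Kira 0, Tomás 19, Dev 23, Ben 0, Vikram 7, Uma 12. Dev and Tomás advance.
Runoff: Dev is ranked above Tomás on 30 ballots, Tomás above Dev on 31.

Tomás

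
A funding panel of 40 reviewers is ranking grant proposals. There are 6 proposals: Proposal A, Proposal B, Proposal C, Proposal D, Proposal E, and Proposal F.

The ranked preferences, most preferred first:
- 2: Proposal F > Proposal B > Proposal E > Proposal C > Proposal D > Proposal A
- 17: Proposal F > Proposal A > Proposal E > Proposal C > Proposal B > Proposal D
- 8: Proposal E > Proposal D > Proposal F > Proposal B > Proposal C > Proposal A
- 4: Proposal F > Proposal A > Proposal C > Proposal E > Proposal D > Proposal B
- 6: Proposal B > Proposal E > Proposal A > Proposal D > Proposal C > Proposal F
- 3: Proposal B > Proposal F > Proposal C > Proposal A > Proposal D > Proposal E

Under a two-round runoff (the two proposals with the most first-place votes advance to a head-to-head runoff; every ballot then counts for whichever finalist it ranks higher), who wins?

Proposal F

Round 1 first-place votes: Proposal A 0, Proposal B 9, Proposal C 0, Proposal D 0, Proposal E 8, Proposal F 23. Proposal F and Proposal B advance.
Runoff: Proposal F is ranked above Proposal B on 31 ballots, Proposal B above Proposal F on 9.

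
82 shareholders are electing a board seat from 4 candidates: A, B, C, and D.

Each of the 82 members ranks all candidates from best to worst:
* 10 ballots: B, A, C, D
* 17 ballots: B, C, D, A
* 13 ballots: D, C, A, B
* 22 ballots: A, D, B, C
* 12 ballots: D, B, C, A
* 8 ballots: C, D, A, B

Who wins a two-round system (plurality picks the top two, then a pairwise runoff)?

D

Round 1 first-place votes: A 22, B 27, C 8, D 25. B and D advance.
Runoff: B is ranked above D on 27 ballots, D above B on 55.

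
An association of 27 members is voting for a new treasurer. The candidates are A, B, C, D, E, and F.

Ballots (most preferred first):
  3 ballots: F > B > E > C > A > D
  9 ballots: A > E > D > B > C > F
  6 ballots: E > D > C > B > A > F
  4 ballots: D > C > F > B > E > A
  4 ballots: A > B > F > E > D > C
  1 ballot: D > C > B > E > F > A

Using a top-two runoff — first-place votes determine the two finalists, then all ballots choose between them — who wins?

Round 1 first-place votes: A 13, B 0, C 0, D 5, E 6, F 3. A and E advance.
Runoff: A is ranked above E on 13 ballots, E above A on 14.

E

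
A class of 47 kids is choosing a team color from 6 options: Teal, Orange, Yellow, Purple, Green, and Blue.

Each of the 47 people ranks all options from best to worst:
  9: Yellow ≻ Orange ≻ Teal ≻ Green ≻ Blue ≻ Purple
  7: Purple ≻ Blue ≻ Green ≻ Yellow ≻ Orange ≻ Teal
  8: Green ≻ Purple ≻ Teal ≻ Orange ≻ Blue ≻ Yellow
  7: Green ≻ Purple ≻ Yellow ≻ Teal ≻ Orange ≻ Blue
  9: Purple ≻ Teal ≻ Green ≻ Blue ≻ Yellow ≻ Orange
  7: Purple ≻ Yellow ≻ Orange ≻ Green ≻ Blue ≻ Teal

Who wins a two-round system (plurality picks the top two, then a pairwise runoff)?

Round 1 first-place votes: Teal 0, Orange 0, Yellow 9, Purple 23, Green 15, Blue 0. Purple and Green advance.
Runoff: Purple is ranked above Green on 23 ballots, Green above Purple on 24.

Green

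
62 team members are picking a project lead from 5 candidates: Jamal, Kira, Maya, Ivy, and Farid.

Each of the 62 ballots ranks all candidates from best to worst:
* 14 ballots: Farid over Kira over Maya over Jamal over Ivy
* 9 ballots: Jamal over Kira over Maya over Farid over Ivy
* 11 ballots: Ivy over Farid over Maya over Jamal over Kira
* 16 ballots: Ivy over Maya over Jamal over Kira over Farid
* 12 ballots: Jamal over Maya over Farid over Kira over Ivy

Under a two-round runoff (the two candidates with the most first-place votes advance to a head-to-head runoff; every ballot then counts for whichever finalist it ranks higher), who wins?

Jamal

Round 1 first-place votes: Jamal 21, Kira 0, Maya 0, Ivy 27, Farid 14. Ivy and Jamal advance.
Runoff: Ivy is ranked above Jamal on 27 ballots, Jamal above Ivy on 35.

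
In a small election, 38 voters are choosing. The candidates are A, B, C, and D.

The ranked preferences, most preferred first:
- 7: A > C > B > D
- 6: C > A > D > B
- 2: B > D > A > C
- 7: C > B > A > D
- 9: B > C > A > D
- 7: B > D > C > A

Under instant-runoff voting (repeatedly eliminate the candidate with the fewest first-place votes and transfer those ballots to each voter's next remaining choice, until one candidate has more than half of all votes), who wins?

Round 1: A 7, B 18, C 13, D 0. D eliminated.
Round 2: A 7, B 18, C 13. A eliminated.
Round 3: B 18, C 20. C has a majority (≥20).

C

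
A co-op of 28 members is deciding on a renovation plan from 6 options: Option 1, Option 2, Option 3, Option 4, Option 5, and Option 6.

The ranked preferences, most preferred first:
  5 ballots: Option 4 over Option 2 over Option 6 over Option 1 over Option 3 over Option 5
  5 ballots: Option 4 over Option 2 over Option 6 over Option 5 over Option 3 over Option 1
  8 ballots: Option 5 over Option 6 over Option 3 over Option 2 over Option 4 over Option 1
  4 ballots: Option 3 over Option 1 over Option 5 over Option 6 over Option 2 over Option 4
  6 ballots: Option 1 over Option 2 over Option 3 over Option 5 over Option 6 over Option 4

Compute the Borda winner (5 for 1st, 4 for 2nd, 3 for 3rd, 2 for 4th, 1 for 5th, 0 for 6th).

Option 2

Option 1: 5×2 + 5×0 + 8×0 + 4×4 + 6×5 = 56
Option 2: 5×4 + 5×4 + 8×2 + 4×1 + 6×4 = 84
Option 3: 5×1 + 5×1 + 8×3 + 4×5 + 6×3 = 72
Option 4: 5×5 + 5×5 + 8×1 + 4×0 + 6×0 = 58
Option 5: 5×0 + 5×2 + 8×5 + 4×3 + 6×2 = 74
Option 6: 5×3 + 5×3 + 8×4 + 4×2 + 6×1 = 76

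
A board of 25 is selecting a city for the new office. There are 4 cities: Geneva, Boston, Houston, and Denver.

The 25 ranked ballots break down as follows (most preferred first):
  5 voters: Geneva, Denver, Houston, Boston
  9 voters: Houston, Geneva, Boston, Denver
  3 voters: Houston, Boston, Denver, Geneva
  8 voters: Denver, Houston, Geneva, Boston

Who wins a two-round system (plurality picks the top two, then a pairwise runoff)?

Denver

Round 1 first-place votes: Geneva 5, Boston 0, Houston 12, Denver 8. Houston and Denver advance.
Runoff: Houston is ranked above Denver on 12 ballots, Denver above Houston on 13.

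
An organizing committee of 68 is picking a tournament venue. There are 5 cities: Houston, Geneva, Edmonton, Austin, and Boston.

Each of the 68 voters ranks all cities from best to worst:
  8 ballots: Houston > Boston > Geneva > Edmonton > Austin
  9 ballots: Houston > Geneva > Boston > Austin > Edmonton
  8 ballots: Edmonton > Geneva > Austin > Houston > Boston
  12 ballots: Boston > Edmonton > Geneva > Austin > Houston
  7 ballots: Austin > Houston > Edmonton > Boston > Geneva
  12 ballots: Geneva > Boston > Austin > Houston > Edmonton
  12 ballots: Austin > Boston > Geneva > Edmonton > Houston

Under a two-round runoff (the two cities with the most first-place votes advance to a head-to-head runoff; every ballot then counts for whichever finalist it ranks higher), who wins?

Austin

Round 1 first-place votes: Houston 17, Geneva 12, Edmonton 8, Austin 19, Boston 12. Austin and Houston advance.
Runoff: Austin is ranked above Houston on 51 ballots, Houston above Austin on 17.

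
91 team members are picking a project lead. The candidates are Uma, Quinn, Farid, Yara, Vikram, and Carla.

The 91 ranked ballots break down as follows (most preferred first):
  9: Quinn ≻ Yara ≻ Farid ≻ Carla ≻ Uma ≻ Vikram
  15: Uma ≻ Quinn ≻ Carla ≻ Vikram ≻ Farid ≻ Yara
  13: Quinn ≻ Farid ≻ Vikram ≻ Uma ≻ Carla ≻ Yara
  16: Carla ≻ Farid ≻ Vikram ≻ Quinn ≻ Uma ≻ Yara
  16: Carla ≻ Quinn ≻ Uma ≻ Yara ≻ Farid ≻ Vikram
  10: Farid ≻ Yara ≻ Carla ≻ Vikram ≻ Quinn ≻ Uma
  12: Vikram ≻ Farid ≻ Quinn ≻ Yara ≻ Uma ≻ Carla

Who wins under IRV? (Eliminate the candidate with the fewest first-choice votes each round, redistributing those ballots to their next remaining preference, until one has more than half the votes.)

Quinn

Round 1: Uma 15, Quinn 22, Farid 10, Yara 0, Vikram 12, Carla 32. Yara eliminated.
Round 2: Uma 15, Quinn 22, Farid 10, Vikram 12, Carla 32. Farid eliminated.
Round 3: Uma 15, Quinn 22, Vikram 12, Carla 42. Vikram eliminated.
Round 4: Uma 15, Quinn 34, Carla 42. Uma eliminated.
Round 5: Quinn 49, Carla 42. Quinn has a majority (≥46).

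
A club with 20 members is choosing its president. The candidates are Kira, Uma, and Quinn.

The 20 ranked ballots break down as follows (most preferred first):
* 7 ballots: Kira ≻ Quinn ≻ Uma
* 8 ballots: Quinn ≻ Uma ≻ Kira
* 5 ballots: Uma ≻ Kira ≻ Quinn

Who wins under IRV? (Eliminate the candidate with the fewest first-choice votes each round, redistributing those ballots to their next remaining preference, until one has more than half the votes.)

Round 1: Kira 7, Uma 5, Quinn 8. Uma eliminated.
Round 2: Kira 12, Quinn 8. Kira has a majority (≥11).

Kira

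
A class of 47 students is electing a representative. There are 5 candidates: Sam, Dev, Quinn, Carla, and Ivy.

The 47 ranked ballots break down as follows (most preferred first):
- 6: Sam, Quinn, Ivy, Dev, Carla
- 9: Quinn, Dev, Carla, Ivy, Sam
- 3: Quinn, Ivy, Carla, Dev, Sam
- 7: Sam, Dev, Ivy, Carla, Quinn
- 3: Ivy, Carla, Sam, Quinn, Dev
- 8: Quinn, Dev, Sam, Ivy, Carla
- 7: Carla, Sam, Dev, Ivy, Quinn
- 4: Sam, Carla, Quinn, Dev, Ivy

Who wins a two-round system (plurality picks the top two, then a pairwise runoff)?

Sam

Round 1 first-place votes: Sam 17, Dev 0, Quinn 20, Carla 7, Ivy 3. Quinn and Sam advance.
Runoff: Quinn is ranked above Sam on 20 ballots, Sam above Quinn on 27.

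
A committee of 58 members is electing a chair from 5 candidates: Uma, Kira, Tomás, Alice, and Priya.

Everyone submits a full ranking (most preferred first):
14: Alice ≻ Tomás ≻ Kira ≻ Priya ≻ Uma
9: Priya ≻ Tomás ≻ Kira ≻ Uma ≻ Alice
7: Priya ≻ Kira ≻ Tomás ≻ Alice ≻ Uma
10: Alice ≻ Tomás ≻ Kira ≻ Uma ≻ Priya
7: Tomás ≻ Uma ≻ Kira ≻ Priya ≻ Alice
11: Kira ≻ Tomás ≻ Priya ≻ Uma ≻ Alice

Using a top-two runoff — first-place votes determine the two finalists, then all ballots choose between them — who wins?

Priya

Round 1 first-place votes: Uma 0, Kira 11, Tomás 7, Alice 24, Priya 16. Alice and Priya advance.
Runoff: Alice is ranked above Priya on 24 ballots, Priya above Alice on 34.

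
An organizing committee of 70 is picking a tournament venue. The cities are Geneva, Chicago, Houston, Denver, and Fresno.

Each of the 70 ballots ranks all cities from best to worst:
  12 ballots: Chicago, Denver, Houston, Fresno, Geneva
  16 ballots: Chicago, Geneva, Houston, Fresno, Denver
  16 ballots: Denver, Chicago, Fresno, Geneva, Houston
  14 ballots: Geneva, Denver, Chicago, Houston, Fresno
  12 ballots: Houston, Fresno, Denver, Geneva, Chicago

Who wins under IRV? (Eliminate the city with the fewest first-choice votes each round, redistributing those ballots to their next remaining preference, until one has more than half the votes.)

Denver

Round 1: Geneva 14, Chicago 28, Houston 12, Denver 16, Fresno 0. Fresno eliminated.
Round 2: Geneva 14, Chicago 28, Houston 12, Denver 16. Houston eliminated.
Round 3: Geneva 14, Chicago 28, Denver 28. Geneva eliminated.
Round 4: Chicago 28, Denver 42. Denver has a majority (≥36).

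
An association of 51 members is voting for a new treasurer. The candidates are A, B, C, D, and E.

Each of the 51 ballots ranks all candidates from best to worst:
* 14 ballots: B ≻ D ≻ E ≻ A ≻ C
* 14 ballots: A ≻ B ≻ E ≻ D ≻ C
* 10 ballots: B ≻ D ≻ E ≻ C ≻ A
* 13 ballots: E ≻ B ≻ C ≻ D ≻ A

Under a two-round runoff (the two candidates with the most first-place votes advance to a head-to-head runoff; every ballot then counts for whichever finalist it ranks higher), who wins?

B

Round 1 first-place votes: A 14, B 24, C 0, D 0, E 13. B and A advance.
Runoff: B is ranked above A on 37 ballots, A above B on 14.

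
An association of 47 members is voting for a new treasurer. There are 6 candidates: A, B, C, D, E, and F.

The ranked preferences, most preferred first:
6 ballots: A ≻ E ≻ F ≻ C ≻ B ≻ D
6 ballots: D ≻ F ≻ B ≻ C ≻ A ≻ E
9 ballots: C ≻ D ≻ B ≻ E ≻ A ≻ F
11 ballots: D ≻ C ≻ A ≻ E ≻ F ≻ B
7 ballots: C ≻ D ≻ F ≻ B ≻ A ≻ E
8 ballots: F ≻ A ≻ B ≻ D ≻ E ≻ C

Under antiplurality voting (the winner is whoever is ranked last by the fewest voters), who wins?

Last-place votes: A 0, B 11, C 8, D 6, E 13, F 9.

A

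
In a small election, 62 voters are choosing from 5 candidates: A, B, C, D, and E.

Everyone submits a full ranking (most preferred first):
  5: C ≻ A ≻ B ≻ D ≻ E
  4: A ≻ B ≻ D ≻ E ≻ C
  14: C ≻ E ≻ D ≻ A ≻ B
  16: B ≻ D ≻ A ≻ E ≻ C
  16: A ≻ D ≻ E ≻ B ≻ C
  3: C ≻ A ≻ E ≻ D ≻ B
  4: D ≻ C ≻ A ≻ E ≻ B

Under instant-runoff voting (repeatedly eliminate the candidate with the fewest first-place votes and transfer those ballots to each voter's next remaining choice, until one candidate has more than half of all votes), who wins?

A

Round 1: A 20, B 16, C 22, D 4, E 0. E eliminated.
Round 2: A 20, B 16, C 22, D 4. D eliminated.
Round 3: A 20, B 16, C 26. B eliminated.
Round 4: A 36, C 26. A has a majority (≥32).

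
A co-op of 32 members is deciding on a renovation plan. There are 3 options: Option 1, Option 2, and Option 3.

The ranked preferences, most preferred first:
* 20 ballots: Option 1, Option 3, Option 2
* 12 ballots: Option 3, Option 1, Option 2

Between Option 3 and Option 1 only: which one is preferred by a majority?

Option 3 is ranked above Option 1 on 12 ballots; Option 1 above Option 3 on 20.

Option 1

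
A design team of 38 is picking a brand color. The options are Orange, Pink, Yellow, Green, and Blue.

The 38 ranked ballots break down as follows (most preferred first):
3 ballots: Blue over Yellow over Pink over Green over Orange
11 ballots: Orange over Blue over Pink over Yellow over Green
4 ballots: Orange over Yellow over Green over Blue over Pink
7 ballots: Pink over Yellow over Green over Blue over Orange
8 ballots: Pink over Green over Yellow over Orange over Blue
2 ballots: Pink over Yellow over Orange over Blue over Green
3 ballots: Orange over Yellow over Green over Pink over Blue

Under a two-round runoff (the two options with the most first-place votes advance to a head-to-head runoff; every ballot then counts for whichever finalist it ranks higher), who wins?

Pink

Round 1 first-place votes: Orange 18, Pink 17, Yellow 0, Green 0, Blue 3. Orange and Pink advance.
Runoff: Orange is ranked above Pink on 18 ballots, Pink above Orange on 20.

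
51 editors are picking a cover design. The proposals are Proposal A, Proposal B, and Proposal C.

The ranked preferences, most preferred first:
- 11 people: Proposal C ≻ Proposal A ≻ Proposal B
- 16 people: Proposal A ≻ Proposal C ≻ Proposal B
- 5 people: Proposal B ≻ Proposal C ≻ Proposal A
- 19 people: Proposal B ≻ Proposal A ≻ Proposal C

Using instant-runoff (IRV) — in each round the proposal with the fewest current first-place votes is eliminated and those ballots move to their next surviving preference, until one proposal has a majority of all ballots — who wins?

Proposal A

Round 1: Proposal A 16, Proposal B 24, Proposal C 11. Proposal C eliminated.
Round 2: Proposal A 27, Proposal B 24. Proposal A has a majority (≥26).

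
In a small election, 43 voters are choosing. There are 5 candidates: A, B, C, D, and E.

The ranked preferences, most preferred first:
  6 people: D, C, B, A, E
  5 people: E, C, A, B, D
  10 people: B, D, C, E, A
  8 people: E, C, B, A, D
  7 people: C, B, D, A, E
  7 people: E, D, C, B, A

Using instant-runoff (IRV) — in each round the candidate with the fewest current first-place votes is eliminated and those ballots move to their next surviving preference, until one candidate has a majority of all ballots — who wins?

C

Round 1: A 0, B 10, C 7, D 6, E 20. A eliminated.
Round 2: B 10, C 7, D 6, E 20. D eliminated.
Round 3: B 10, C 13, E 20. B eliminated.
Round 4: C 23, E 20. C has a majority (≥22).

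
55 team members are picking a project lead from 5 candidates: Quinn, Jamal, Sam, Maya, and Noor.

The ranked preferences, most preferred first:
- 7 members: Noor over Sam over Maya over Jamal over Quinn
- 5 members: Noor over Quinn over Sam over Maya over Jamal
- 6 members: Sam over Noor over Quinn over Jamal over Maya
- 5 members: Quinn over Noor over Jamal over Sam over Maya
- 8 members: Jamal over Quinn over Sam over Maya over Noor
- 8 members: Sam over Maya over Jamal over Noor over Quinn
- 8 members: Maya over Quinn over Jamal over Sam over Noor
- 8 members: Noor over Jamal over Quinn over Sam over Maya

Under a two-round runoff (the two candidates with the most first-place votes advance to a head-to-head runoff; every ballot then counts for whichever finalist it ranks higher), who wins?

Sam

Round 1 first-place votes: Quinn 5, Jamal 8, Sam 14, Maya 8, Noor 20. Noor and Sam advance.
Runoff: Noor is ranked above Sam on 25 ballots, Sam above Noor on 30.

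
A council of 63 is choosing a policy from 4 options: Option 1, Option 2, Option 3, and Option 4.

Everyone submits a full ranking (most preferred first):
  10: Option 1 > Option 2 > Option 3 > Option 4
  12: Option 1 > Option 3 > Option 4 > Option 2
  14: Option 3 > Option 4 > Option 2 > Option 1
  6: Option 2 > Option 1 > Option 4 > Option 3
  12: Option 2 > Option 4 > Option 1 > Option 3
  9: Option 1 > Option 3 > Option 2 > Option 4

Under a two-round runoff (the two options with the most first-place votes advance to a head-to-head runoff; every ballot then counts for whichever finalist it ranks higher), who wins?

Option 2

Round 1 first-place votes: Option 1 31, Option 2 18, Option 3 14, Option 4 0. Option 1 and Option 2 advance.
Runoff: Option 1 is ranked above Option 2 on 31 ballots, Option 2 above Option 1 on 32.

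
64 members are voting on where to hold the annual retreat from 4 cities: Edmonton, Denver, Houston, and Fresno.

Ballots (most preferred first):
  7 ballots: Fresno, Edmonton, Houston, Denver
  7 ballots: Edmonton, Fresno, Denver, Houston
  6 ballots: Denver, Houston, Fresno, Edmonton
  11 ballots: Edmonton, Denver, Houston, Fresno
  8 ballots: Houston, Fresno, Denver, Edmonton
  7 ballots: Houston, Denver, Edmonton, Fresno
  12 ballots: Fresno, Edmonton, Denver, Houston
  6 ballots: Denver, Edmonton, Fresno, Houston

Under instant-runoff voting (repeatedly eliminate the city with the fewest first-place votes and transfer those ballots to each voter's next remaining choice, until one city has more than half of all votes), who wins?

Edmonton

Round 1: Edmonton 18, Denver 12, Houston 15, Fresno 19. Denver eliminated.
Round 2: Edmonton 24, Houston 21, Fresno 19. Fresno eliminated.
Round 3: Edmonton 43, Houston 21. Edmonton has a majority (≥33).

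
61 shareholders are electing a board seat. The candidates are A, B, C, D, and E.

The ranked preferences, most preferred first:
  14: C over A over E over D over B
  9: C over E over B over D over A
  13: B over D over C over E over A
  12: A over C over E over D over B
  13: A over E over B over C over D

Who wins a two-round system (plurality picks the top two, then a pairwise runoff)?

C

Round 1 first-place votes: A 25, B 13, C 23, D 0, E 0. A and C advance.
Runoff: A is ranked above C on 25 ballots, C above A on 36.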